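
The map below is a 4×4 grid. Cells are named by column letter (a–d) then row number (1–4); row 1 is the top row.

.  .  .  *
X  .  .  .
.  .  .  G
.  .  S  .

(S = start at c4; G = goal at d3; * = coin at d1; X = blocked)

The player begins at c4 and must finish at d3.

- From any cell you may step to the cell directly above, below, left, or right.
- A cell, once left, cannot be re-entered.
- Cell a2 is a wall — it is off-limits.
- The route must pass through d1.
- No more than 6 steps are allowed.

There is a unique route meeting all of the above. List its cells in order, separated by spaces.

c4 c3 c2 c1 d1 d2 d3

The 6-move cap with required stops at d1 leaves no slack for detours.
Route from c4: up 3 to c1, right 1 to d1, down 2 to d3 — 6 moves in all.
Check: all required cells visited; 6 ≤ 6 moves.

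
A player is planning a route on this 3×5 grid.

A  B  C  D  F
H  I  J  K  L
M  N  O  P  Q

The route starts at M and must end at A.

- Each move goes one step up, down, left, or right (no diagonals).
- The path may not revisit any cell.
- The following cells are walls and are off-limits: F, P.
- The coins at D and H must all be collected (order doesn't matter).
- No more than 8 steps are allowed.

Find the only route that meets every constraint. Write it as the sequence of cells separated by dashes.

The budget equals the shortest possible length, so every move has to be on a shortest route through the required cells.
Route from M: up to H, 3× right (reaching K), up to D, 3× left (reaching A) — 8 moves in all.
Check: all required cells visited; 8 ≤ 8 moves.

M - H - I - J - K - D - C - B - A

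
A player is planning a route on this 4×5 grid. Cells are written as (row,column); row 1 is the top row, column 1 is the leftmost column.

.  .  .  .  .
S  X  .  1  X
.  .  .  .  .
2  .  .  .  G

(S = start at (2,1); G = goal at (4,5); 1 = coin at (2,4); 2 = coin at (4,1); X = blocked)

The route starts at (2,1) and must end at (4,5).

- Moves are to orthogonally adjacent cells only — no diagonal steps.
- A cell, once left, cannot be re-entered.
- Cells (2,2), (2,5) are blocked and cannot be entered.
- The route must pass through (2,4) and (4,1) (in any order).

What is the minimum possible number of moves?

10

Any route passes through (2,4) and (4,1) in some order between (2,1) and (4,5). Summing Manhattan distances along each leg and taking the cheapest ordering ((2,1) → (4,1) → (2,4) → (4,5)) gives a lower bound of 2 + 5 + 3 = 10 moves.
A route of 10 moves achieves this: (2,1) → (3,1) → (4,1) → (4,2) → (3,2) → (3,3) → (2,3) → (2,4) → (3,4) → (4,4) → (4,5).
Since 10 matches the lower bound, it is optimal.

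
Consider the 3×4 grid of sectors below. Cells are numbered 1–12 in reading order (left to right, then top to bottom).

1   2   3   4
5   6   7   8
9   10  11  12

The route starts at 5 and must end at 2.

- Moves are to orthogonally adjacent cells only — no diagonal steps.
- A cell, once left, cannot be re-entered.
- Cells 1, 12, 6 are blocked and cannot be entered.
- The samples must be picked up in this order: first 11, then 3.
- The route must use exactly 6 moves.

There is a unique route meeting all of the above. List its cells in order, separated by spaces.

The waypoints must appear in the order 11, 3, with no cell reused.
Route from 5: down 1 to 9, right 2 to 11, up 2 to 3, left 1 to 2 — 6 moves in all.
Check: order respected (11 at step 3, 3 at step 5); 6 moves as required.

5 9 10 11 7 3 2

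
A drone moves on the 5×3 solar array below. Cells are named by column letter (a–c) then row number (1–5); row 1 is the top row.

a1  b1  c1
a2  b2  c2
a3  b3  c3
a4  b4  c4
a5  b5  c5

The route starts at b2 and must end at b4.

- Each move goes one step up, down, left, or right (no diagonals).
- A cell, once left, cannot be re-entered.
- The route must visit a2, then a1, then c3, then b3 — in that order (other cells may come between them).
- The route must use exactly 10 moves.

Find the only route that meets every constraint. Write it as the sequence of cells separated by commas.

The waypoints must appear in the order a2, a1, c3, b3, with no cell reused.
Route from b2: left 1 to a2, up 1 to a1, right 2 to c1, down 2 to c3, left 2 to a3, down 1 to a4, right 1 to b4 — 10 moves in all.
Check: order respected (a2 at step 1, a1 at step 2, c3 at step 6, b3 at step 7); 10 moves as required.

b2, a2, a1, b1, c1, c2, c3, b3, a3, a4, b4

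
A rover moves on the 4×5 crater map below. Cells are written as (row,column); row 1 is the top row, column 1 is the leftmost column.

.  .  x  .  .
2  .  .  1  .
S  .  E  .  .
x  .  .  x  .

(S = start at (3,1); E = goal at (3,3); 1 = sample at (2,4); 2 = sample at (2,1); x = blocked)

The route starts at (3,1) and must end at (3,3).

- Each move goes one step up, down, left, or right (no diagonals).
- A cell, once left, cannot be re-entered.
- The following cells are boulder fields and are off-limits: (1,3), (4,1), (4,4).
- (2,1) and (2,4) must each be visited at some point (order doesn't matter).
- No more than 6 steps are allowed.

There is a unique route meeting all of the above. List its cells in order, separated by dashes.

The 6-move cap with required stops at (2,1), (2,4) leaves no slack for detours.
Route from (3,1): up 1 to (2,1), right 3 to (2,4), down 1 to (3,4), left 1 to (3,3) — 6 moves in all.
Check: all required cells visited; 6 ≤ 6 moves.

(3,1) - (2,1) - (2,2) - (2,3) - (2,4) - (3,4) - (3,3)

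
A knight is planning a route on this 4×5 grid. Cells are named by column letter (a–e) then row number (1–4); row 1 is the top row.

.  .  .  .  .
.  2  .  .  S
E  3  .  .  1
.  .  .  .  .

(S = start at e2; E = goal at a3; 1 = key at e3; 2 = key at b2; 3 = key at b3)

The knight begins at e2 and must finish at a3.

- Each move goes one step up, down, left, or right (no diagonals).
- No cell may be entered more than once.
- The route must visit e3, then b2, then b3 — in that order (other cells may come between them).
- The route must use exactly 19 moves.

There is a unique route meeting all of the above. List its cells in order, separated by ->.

The waypoints must appear in the order e3, b2, b3, with no cell reused.
Route from e2: up to e1, left to d1, 2× down (reaching d3), right to e3, down to e4, 2× left (reaching c4), 3× up (reaching c1), 2× left (reaching a1), down to a2, right to b2, 2× down (reaching b4), left to a4, up to a3 — 19 moves in all.
Check: order respected (1 at step 5, 2 at step 15, 3 at step 16); 19 moves as required.

e2 -> e1 -> d1 -> d2 -> d3 -> e3 -> e4 -> d4 -> c4 -> c3 -> c2 -> c1 -> b1 -> a1 -> a2 -> b2 -> b3 -> b4 -> a4 -> a3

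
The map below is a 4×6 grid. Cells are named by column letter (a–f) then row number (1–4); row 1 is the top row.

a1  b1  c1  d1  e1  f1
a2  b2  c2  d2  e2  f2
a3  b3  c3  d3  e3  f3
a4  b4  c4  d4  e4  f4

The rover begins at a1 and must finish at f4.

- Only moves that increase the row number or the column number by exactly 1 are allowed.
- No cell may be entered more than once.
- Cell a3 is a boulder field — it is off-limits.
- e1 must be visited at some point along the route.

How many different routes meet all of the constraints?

4

A right/down-only route from a1 to f4 makes exactly 3 down-moves and 5 right-moves in some order.
With no other constraints that would be C(8,3) = 56 routes.
Split at e1 and multiply the segment counts (each segment already excludes blocked cells): a1→e1: 1; e1→f4: 4; product = 4.
That gives 4 routes.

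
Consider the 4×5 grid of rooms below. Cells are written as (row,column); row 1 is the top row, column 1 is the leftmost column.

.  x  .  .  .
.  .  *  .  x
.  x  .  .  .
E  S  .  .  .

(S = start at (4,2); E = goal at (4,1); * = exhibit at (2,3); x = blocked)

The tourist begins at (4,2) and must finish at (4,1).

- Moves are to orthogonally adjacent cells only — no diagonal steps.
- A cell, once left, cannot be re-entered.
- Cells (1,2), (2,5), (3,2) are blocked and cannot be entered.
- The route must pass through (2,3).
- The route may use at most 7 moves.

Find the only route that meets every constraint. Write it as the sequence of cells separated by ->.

The budget equals the shortest possible length, so every move has to be on a shortest route through the required cells.
Route from (4,2): right 1 to (4,3), up 2 to (2,3), left 2 to (2,1), down 2 to (4,1) — 7 moves in all.
Check: all required cells visited; 7 ≤ 7 moves.

(4,2) -> (4,3) -> (3,3) -> (2,3) -> (2,2) -> (2,1) -> (3,1) -> (4,1)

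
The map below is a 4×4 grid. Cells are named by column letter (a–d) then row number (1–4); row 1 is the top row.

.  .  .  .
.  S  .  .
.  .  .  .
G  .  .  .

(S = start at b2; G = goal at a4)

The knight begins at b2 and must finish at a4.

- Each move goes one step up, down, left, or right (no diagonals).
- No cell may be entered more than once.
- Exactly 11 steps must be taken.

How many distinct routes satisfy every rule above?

39

Need simple routes of exactly 11 moves from b2 to a4 (Manhattan distance 3, so 4 moves are spent on a detour and 4 undoing it).
Branch systematically from the start, pruning whenever the remaining move budget drops below the Manhattan distance to a4 or differs from it in parity. Grouping the completions by first move — via b1: 12; via b3: 6; via a2: 14; via c2: 7 — and summing: 12 + 6 + 14 + 7 = 39.
That gives 39 routes.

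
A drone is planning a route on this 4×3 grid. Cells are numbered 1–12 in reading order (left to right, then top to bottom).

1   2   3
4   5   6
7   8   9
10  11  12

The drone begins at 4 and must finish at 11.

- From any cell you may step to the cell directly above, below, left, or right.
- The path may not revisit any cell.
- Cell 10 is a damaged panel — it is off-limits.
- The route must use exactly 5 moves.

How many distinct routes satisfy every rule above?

Need simple routes of exactly 5 moves from 4 to 11 (Manhattan distance 3, so 1 moves are spent on a detour and 1 undoing it).
Enumerating: 4 1 2 5 8 11 | 4 7 8 9 12 11 | 4 5 8 9 12 11 | 4 5 6 9 12 11 | 4 5 6 9 8 11.
That gives 5 routes.

5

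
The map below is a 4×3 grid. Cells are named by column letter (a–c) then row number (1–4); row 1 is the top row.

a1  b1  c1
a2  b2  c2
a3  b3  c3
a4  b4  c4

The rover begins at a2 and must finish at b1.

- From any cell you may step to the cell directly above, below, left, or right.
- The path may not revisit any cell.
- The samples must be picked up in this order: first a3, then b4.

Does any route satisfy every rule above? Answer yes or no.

yes

One route that works: a2 → a3 → a4 → b4 → b3 → b2 → b1.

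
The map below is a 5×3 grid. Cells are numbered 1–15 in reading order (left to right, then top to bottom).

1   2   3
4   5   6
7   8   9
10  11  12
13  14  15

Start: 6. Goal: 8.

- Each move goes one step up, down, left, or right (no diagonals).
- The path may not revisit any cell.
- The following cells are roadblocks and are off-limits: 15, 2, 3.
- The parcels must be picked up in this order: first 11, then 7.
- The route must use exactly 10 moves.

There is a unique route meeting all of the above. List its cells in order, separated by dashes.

The waypoints must appear in the order 11, 7, with no cell reused.
Route from 6: 2× down (reaching 12), left to 11, down to 14, left to 13, 3× up (reaching 4), right to 5, down to 8 — 10 moves in all.
Check: order respected (11 at step 3, 7 at step 7); 10 moves as required.

6 - 9 - 12 - 11 - 14 - 13 - 10 - 7 - 4 - 5 - 8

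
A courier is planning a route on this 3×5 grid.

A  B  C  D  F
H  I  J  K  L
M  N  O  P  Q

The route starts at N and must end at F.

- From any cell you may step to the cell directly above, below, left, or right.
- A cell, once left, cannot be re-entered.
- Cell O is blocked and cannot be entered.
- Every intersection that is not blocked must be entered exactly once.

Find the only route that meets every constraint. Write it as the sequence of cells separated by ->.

N -> M -> H -> A -> B -> I -> J -> C -> D -> K -> P -> Q -> L -> F

Need to visit all 14 open cells exactly once, starting at N and ending at F.
Cell M has only two open neighbours (H and N), so the path must pass straight through it: one of those is the cell it's entered from and the other is where it exits.
Route from N: left to M, 2× up (reaching A), right to B, down to I, right to J, up to C, right to D, 2× down (reaching P), right to Q, 2× up (reaching F) — 13 moves in all.
Check: all 14 open cells covered.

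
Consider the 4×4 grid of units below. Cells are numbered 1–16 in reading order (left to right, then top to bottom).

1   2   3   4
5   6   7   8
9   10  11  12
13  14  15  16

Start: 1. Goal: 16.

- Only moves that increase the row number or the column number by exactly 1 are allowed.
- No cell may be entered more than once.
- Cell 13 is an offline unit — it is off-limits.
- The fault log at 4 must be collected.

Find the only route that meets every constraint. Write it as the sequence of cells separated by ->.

Moves only go right or down, so the column and row indices never decrease.
Route from 1: 3× right (reaching 4), 3× down (reaching 16) — 6 moves in all.
Check: all required cells visited.

1 -> 2 -> 3 -> 4 -> 8 -> 12 -> 16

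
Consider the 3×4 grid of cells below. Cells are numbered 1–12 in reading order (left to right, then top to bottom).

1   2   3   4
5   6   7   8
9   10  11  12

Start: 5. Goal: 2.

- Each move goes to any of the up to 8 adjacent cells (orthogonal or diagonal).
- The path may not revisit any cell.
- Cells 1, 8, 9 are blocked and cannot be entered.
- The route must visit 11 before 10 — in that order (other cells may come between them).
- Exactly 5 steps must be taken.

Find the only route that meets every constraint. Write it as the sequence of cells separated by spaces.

5 6 11 10 7 2

The waypoints must appear in the order 11, 10, with no cell reused.
Route from 5: right to 6, down-right to 11, left to 10, up-right to 7, up-left to 2 — 5 moves in all.
Check: order respected (11 at step 2, 10 at step 3); 5 moves as required.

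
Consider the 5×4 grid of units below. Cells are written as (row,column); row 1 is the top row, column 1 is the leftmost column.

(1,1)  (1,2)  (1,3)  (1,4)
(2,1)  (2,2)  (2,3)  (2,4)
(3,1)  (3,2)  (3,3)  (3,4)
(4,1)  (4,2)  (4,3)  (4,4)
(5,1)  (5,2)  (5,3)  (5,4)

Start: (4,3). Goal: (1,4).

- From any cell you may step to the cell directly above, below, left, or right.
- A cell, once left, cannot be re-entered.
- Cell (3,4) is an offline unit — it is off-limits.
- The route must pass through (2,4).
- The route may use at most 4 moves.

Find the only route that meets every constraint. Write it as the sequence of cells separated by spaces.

The budget equals the shortest possible length, so every move has to be on a shortest route through the required cells.
Route from (4,3): up 2 to (2,3), right 1 to (2,4), up 1 to (1,4) — 4 moves in all.
Check: all required cells visited; 4 ≤ 4 moves.

(4,3) (3,3) (2,3) (2,4) (1,4)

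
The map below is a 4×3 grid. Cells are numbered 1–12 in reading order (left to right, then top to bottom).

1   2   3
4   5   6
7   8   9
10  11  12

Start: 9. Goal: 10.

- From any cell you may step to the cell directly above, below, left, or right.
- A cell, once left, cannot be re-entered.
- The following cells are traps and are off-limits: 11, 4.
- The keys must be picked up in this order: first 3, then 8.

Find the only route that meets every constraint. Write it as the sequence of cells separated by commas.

9, 6, 3, 2, 5, 8, 7, 10

The waypoints must appear in the order 3, 8, with no cell reused.
Route from 9: up 2 to 3, left 1 to 2, down 2 to 8, left 1 to 7, down 1 to 10 — 7 moves in all.
Check: order respected (3 at step 2, 8 at step 5).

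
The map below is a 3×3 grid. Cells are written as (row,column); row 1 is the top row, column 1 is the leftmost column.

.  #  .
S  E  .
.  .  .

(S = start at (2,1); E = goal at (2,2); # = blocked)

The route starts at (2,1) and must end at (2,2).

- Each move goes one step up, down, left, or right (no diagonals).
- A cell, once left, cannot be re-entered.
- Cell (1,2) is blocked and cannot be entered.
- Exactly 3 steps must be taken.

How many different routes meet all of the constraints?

1

Need simple routes of exactly 3 moves from (2,1) to (2,2) (Manhattan distance 1, so 1 moves are spent on a detour and 1 undoing it).
Enumerating: (2,1) (3,1) (3,2) (2,2).
That gives 1 route.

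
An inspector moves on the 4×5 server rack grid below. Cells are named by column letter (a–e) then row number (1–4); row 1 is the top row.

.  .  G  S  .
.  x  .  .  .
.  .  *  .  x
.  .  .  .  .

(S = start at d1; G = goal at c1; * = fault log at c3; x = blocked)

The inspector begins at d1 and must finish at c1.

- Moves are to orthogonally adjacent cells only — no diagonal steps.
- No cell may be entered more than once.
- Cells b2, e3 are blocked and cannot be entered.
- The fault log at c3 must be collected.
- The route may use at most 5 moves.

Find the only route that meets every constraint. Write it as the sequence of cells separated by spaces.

The budget equals the shortest possible length, so every move has to be on a shortest route through the required cells.
Route from d1: 2× down (reaching d3), left to c3, 2× up (reaching c1) — 5 moves in all.
Check: all required cells visited; 5 ≤ 5 moves.

d1 d2 d3 c3 c2 c1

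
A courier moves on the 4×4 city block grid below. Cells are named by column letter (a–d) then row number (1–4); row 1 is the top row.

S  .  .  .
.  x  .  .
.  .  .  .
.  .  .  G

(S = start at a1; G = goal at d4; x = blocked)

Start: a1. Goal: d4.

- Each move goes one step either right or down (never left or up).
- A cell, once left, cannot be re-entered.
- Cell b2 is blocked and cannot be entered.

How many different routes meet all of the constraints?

8

A right/down-only route from a1 to d4 makes exactly 3 down-moves and 3 right-moves in some order.
With no other constraints that would be C(6,3) = 20 routes.
Subtract routes through each blocked cell (inclusion–exclusion for overlaps): − through b2: 12 → 8.
That gives 8 routes.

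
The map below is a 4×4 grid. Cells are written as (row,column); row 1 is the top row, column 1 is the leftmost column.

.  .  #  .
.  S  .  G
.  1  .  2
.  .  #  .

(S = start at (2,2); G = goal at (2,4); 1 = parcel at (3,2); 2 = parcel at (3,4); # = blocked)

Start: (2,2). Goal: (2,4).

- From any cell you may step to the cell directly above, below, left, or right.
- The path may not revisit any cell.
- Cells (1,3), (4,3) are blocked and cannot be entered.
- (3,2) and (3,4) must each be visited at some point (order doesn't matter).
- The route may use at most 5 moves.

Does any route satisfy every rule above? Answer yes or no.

One route that works: (2,2) → (3,2) → (3,3) → (3,4) → (2,4).

yes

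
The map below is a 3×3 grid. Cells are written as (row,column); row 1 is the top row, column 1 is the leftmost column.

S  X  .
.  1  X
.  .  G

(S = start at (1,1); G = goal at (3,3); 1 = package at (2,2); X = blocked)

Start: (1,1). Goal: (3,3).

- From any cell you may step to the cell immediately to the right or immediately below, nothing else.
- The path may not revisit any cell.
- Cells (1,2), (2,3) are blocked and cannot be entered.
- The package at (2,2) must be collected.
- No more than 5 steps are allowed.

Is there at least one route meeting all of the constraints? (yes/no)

One route that works: (1,1) → (2,1) → (2,2) → (3,2) → (3,3).

yes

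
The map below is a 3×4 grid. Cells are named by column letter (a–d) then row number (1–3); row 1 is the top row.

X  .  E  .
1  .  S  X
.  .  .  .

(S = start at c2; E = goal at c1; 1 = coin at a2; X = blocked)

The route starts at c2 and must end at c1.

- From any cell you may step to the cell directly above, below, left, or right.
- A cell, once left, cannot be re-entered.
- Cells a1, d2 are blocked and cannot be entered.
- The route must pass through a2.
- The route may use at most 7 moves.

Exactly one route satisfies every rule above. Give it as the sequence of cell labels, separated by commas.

c2, c3, b3, a3, a2, b2, b1, c1

The 7-move cap with required stops at a2 leaves no slack for detours.
Route from c2: down to c3, 2× left (reaching a3), up to a2, right to b2, up to b1, right to c1 — 7 moves in all.
Check: all required cells visited; 7 ≤ 7 moves.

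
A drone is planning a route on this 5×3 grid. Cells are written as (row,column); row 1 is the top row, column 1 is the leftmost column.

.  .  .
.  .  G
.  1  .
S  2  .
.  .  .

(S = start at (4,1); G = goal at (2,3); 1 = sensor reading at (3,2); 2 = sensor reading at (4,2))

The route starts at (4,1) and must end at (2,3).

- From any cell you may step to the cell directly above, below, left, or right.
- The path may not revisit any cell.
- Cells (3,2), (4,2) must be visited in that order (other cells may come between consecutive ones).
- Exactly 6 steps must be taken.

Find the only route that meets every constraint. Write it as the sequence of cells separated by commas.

The waypoints must appear in the order (3,2), (4,2), with no cell reused.
Route from (4,1): up 1 to (3,1), right 1 to (3,2), down 1 to (4,2), right 1 to (4,3), up 2 to (2,3) — 6 moves in all.
Check: order respected (1 at step 2, 2 at step 3); 6 moves as required.

(4,1), (3,1), (3,2), (4,2), (4,3), (3,3), (2,3)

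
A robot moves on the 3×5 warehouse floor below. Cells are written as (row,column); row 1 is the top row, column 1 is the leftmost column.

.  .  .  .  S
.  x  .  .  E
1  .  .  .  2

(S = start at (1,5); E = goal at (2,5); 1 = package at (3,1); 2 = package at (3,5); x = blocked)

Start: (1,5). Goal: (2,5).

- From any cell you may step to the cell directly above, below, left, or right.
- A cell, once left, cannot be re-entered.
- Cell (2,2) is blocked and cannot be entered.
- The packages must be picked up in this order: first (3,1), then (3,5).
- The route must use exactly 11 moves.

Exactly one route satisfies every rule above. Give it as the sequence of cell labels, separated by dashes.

(1,5) - (1,4) - (1,3) - (1,2) - (1,1) - (2,1) - (3,1) - (3,2) - (3,3) - (3,4) - (3,5) - (2,5)

The waypoints must appear in the order (3,1), (3,5), with no cell reused.
Route from (1,5): 4× left (reaching (1,1)), 2× down (reaching (3,1)), 4× right (reaching (3,5)), up to (2,5) — 11 moves in all.
Check: order respected (1 at step 6, 2 at step 10); 11 moves as required.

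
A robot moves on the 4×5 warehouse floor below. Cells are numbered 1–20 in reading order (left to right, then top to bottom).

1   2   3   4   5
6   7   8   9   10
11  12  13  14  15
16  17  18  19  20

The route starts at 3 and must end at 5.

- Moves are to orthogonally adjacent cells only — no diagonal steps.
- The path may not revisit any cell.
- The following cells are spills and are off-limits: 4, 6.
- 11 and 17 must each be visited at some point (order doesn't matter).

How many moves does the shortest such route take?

Any route passes through 11 and 17 in some order between 3 and 5. Summing Manhattan distances along each leg and taking the cheapest ordering (3 → 17 → 11 → 5) gives a lower bound of 4 + 2 + 6 = 12 moves.
A route of 12 moves achieves this: 3 → 8 → 13 → 12 → 11 → 16 → 17 → 18 → 19 → 14 → 9 → 10 → 5.
Since 12 matches the lower bound, it is optimal.

12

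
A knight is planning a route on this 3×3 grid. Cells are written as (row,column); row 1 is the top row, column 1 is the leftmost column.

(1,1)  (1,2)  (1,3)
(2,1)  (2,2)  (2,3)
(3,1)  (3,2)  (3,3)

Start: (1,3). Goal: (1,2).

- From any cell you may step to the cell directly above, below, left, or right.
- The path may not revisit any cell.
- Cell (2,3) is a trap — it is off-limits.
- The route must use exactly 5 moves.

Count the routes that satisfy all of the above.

0

Need simple routes of exactly 5 moves from (1,3) to (1,2) (Manhattan distance 1, so 2 moves are spent on a detour and 2 undoing it).
No route satisfies every constraint, so the count is 0.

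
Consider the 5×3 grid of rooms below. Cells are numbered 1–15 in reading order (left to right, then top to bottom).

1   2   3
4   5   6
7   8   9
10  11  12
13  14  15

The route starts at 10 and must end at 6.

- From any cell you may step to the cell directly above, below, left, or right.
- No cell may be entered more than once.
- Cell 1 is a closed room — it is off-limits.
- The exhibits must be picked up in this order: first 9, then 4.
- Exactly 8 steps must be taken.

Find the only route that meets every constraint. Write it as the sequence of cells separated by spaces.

The waypoints must appear in the order 9, 4, with no cell reused.
Route from 10: right 2 to 12, up 1 to 9, left 2 to 7, up 1 to 4, right 2 to 6 — 8 moves in all.
Check: order respected (9 at step 3, 4 at step 6); 8 moves as required.

10 11 12 9 8 7 4 5 6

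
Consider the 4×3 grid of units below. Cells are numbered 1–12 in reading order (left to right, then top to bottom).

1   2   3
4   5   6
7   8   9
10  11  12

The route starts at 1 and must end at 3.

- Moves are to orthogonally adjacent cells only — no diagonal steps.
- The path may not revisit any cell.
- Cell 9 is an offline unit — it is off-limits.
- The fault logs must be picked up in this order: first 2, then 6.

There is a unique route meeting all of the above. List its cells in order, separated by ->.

1 -> 2 -> 5 -> 6 -> 3

The waypoints must appear in the order 2, 6, with no cell reused.
Route from 1: right to 2, down to 5, right to 6, up to 3 — 4 moves in all.
Check: order respected (2 at step 1, 6 at step 3).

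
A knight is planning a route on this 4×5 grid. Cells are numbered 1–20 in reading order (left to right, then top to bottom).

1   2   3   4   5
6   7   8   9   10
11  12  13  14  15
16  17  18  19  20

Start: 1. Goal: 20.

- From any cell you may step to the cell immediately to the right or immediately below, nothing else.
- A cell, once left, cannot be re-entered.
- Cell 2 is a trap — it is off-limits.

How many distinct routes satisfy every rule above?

15

A right/down-only route from 1 to 20 makes exactly 3 down-moves and 4 right-moves in some order.
With no other constraints that would be C(7,3) = 35 routes.
Subtract routes through each blocked cell (inclusion–exclusion for overlaps): − through 2: 20 → 15.
That gives 15 routes.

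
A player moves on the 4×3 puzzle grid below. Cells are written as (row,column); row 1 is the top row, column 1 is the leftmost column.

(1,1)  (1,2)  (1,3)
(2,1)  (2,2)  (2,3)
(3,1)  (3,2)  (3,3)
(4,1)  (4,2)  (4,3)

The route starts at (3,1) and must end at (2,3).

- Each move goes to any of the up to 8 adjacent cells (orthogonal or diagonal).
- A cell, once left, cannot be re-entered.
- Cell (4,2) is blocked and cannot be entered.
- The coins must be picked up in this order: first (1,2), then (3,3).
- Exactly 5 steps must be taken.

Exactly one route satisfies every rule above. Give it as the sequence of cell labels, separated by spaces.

The waypoints must appear in the order (1,2), (3,3), with no cell reused.
Route from (3,1): up 1 to (2,1), up-right 1 to (1,2), down 1 to (2,2), down-right 1 to (3,3), up 1 to (2,3) — 5 moves in all.
Check: order respected ((1,2) at step 2, (3,3) at step 4); 5 moves as required.

(3,1) (2,1) (1,2) (2,2) (3,3) (2,3)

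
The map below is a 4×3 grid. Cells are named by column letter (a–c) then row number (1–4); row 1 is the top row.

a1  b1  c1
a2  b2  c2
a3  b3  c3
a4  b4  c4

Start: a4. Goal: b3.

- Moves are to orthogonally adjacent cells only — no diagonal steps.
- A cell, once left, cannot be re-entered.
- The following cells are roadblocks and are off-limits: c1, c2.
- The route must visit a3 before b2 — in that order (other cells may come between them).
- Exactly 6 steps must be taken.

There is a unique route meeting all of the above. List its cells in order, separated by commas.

The waypoints must appear in the order a3, b2, with no cell reused.
Route from a4: up 3 to a1, right 1 to b1, down 2 to b3 — 6 moves in all.
Check: order respected (a3 at step 1, b2 at step 5); 6 moves as required.

a4, a3, a2, a1, b1, b2, b3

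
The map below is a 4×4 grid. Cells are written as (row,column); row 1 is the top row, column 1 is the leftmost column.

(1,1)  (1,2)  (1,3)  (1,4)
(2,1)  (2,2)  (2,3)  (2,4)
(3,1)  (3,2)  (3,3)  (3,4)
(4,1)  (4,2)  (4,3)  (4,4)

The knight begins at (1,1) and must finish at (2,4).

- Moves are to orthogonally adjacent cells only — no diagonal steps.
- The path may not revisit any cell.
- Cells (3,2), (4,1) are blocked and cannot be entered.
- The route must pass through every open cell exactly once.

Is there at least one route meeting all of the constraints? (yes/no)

no

Cell (3,1) has only one open neighbour but is neither the start nor the goal, so a Hamiltonian route would have to both enter and leave it through the same neighbour — impossible without revisiting.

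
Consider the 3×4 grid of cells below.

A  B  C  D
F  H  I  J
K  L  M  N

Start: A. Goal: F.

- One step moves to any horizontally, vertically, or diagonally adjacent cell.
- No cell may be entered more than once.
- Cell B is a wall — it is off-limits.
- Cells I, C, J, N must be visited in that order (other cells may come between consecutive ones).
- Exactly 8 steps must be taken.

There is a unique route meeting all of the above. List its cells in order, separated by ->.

The waypoints must appear in the order I, C, J, N, with no cell reused.
Route from A: down-right 1 to H, right 1 to I, up 1 to C, down-right 1 to J, down 1 to N, left 2 to L, up-left 1 to F — 8 moves in all.
Check: order respected (I at step 2, C at step 3, J at step 4, N at step 5); 8 moves as required.

A -> H -> I -> C -> J -> N -> M -> L -> F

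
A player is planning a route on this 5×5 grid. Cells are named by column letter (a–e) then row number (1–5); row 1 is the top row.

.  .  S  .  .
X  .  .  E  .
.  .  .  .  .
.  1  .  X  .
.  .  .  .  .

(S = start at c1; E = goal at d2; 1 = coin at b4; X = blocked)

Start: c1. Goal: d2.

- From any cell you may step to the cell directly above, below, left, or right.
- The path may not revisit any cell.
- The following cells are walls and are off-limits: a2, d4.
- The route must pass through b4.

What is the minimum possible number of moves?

Any route passes through b4 somewhere between c1 and d2. Summing Manhattan distances along the two legs (c1 → b4 → d2) gives a lower bound of 4 + 4 = 8 moves.
A route of 8 moves achieves this: c1 → c2 → b2 → b3 → b4 → c4 → c3 → d3 → d2.
Since 8 matches the lower bound, it is optimal.

8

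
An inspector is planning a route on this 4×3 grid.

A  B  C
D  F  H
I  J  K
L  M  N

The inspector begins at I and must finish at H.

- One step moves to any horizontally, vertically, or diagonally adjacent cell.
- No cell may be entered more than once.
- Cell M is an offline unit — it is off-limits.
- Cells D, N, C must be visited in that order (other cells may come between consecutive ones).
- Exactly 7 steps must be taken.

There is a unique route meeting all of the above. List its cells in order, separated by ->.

I -> D -> J -> N -> K -> F -> C -> H

The waypoints must appear in the order D, N, C, with no cell reused.
Route from I: up to D, 2× down-right (reaching N), up to K, up-left to F, up-right to C, down to H — 7 moves in all.
Check: order respected (D at step 1, N at step 3, C at step 6); 7 moves as required.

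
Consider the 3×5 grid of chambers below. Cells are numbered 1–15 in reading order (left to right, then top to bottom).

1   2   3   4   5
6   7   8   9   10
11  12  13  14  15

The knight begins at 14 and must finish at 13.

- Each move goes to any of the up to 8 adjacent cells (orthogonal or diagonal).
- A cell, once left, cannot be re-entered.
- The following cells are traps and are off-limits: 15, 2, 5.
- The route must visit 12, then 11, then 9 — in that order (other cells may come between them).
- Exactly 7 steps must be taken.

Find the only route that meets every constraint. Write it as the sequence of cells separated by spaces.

14 8 12 11 7 3 9 13

The waypoints must appear in the order 12, 11, 9, with no cell reused.
Route from 14: up-left 1 to 8, down-left 1 to 12, left 1 to 11, up-right 2 to 3, down-right 1 to 9, down-left 1 to 13 — 7 moves in all.
Check: order respected (12 at step 2, 11 at step 3, 9 at step 6); 7 moves as required.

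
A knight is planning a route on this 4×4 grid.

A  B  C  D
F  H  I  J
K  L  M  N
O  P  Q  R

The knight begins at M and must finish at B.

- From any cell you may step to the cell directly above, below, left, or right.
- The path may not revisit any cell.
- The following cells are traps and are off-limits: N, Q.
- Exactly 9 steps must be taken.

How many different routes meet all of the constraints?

3

Need simple routes of exactly 9 moves from M to B (Manhattan distance 3, so 3 moves are spent on a detour and 3 undoing it).
Enumerating: M I H L P O K F A B | M L P O K F H I C B | M L K F H I J D C B.
That gives 3 routes.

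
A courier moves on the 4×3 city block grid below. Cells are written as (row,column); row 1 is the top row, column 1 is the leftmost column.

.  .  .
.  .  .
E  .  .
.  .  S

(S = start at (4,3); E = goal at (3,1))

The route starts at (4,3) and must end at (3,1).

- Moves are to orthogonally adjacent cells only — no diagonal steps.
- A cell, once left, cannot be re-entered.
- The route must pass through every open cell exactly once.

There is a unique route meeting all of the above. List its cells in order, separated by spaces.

(4,3) (3,3) (2,3) (1,3) (1,2) (1,1) (2,1) (2,2) (3,2) (4,2) (4,1) (3,1)

Need to visit all 12 open cells exactly once, starting at (4,3) and ending at (3,1).
Cell (1,1) has only two open neighbours ((2,1) and (1,2)), so the path must pass straight through it: one of those is the cell it's entered from and the other is where it exits.
Route from (4,3): up 3 to (1,3), left 2 to (1,1), down 1 to (2,1), right 1 to (2,2), down 2 to (4,2), left 1 to (4,1), up 1 to (3,1) — 11 moves in all.
Check: all 12 open cells covered.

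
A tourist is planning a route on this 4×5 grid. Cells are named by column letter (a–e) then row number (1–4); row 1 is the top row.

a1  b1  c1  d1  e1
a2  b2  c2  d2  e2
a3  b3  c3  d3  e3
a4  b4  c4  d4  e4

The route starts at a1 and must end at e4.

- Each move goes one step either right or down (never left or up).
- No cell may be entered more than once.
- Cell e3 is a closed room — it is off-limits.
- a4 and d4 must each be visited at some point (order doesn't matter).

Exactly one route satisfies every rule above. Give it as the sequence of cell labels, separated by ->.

a1 -> a2 -> a3 -> a4 -> b4 -> c4 -> d4 -> e4

Moves only go right or down, so the column and row indices never decrease.
Route from a1: down 3 to a4, right 4 to e4 — 7 moves in all.
Check: all required cells visited.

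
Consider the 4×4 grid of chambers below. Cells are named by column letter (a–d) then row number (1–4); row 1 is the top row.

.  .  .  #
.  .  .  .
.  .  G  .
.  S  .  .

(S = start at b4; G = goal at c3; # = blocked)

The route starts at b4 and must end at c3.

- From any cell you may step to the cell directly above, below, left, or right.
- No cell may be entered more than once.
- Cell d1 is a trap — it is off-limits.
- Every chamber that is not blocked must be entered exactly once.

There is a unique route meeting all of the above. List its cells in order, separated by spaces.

b4 a4 a3 b3 b2 a2 a1 b1 c1 c2 d2 d3 d4 c4 c3

Need to visit all 15 open cells exactly once, starting at b4 and ending at c3.
Cell a1 has only two open neighbours (a2 and b1), so the path must pass straight through it: one of those is the cell it's entered from and the other is where it exits.
Route from b4: left to a4, up to a3, right to b3, up to b2, left to a2, up to a1, 2× right (reaching c1), down to c2, right to d2, 2× down (reaching d4), left to c4, up to c3 — 14 moves in all.
Check: all 15 open cells covered.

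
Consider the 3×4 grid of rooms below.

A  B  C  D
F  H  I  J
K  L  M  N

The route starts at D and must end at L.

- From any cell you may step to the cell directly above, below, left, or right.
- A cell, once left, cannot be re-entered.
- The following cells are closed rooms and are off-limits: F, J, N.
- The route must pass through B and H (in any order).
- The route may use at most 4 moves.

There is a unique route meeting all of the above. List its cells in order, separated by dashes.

D - C - B - H - L

Any route must reach B and H and still end at L within 4 moves, so the order of the required stops is forced.
Route from D: left 2 to B, down 2 to L — 4 moves in all.
Check: all required cells visited; 4 ≤ 4 moves.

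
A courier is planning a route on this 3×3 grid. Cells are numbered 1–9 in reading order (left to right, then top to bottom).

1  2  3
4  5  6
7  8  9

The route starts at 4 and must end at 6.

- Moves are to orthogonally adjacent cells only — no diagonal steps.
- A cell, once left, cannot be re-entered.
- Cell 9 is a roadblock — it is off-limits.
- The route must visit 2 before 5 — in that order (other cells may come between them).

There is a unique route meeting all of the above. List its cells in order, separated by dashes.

The waypoints must appear in the order 2, 5, with no cell reused.
Route from 4: up 1 to 1, right 1 to 2, down 1 to 5, right 1 to 6 — 4 moves in all.
Check: order respected (2 at step 2, 5 at step 3).

4 - 1 - 2 - 5 - 6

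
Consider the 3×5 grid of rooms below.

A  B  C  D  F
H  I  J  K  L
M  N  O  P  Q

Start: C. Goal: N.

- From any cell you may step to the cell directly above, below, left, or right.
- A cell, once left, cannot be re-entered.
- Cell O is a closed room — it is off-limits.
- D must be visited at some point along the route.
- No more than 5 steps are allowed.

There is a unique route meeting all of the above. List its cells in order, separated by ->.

The budget equals the shortest possible length, so every move has to be on a shortest route through the required cells.
Route from C: right to D, down to K, 2× left (reaching I), down to N — 5 moves in all.
Check: all required cells visited; 5 ≤ 5 moves.

C -> D -> K -> J -> I -> N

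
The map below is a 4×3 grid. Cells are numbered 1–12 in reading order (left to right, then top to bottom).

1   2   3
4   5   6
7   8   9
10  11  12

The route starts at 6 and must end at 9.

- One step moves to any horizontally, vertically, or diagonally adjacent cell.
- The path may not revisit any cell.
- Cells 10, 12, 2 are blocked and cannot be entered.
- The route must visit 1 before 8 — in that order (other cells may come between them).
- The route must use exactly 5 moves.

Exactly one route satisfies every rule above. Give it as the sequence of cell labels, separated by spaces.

The waypoints must appear in the order 1, 8, with no cell reused.
Route from 6: left to 5, up-left to 1, down to 4, down-right to 8, right to 9 — 5 moves in all.
Check: order respected (1 at step 2, 8 at step 4); 5 moves as required.

6 5 1 4 8 9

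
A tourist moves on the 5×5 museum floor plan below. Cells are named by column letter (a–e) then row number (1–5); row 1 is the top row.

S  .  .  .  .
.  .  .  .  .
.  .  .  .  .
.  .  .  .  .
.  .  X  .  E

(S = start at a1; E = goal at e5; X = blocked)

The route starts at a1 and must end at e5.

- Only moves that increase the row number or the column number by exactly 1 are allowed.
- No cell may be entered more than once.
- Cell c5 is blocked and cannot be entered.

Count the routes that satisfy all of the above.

A right/down-only route from a1 to e5 makes exactly 4 down-moves and 4 right-moves in some order.
With no other constraints that would be C(8,4) = 70 routes.
Subtract routes through each blocked cell (inclusion–exclusion for overlaps): − through c5: 15 → 55.
That gives 55 routes.

55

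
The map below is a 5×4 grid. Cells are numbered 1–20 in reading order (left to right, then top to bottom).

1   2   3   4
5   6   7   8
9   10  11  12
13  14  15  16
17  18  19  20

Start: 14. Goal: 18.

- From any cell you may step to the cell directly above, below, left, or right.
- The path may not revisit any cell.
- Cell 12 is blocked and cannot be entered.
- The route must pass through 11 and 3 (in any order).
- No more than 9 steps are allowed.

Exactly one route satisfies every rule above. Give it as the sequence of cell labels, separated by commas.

The 9-move cap with required stops at 11, 3 leaves no slack for detours.
Route from 14: 3× up (reaching 2), right to 3, 4× down (reaching 19), left to 18 — 9 moves in all.
Check: all required cells visited; 9 ≤ 9 moves.

14, 10, 6, 2, 3, 7, 11, 15, 19, 18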